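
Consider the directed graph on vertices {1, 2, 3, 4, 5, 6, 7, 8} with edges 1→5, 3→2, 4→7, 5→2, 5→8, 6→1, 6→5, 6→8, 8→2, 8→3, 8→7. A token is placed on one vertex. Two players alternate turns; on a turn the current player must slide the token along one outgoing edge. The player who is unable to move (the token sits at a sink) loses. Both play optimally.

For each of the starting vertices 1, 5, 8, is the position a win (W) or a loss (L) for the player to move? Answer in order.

Label each position W (a win for the player to move) or L (a loss). A position with no legal move is L; any other position is W exactly when some move reaches an L, and L when every move reaches a W.
Every edge goes from a vertex to one that appears earlier in the order 2, 7, 3, 8, 5, 1, 4, 6, so processing vertices in that order labels each vertex after all of its successors.
2: no outgoing edge → L
7: no outgoing edge → L
3: →2(L), so W
8: →7(L), so W
5: →2(L), so W
1: →5(W) only, which is W, so L
4: →7(L), so W
6: →1(L), so W

1: L, 5: W, 8: W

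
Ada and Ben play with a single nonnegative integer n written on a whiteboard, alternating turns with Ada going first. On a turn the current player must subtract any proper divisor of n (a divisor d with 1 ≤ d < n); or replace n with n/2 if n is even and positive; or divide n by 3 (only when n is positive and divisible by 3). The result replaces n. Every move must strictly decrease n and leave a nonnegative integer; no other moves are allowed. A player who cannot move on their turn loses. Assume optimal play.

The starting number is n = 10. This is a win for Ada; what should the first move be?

Classify positions by backward induction: terminal positions (no move available) are L. From any other position, the mover wins iff some move reaches an L.
n=0: no move → L
n=1: no move → L
n=2: W (go to 1, an L position)
n=3: W (go to 1, an L position)
n=4: L (options 2(W), 3(W) are all W)
n=5: W (go to 4, an L position)
n=6: W (go to 4, an L position)
n=7: L (sole option 6(W) is W)
n=8: W (go to 4, an L position)
n=9: L (options 3(W), 6(W), 8(W) are all W)
n=10: W (go to 9, an L position)
From 10, the L positions reachable in one move are: 9.

Move to 9.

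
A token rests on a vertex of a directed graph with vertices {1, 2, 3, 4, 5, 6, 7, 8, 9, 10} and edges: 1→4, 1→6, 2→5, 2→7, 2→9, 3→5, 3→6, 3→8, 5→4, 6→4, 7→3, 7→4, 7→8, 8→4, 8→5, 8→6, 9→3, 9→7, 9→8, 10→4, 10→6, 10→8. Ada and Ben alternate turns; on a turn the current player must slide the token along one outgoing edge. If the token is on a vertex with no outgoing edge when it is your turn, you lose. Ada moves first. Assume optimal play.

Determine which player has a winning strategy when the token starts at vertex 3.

Ben wins.

Use the standard recursion: the mover loses at a terminal position; elsewhere, the mover wins exactly when some move hands the opponent an L position.
Every edge goes from a vertex to one that appears earlier in the order 4, 6, 5, 8, 1, 3, 7, 10, 9, 2, so processing vertices in that order labels each vertex after all of its successors.
4: no outgoing edge → L
6: reaches L-position 4 → W
5: reaches L-position 4 → W
8: reaches L-position 4 → W
1: reaches L-position 4 → W
3: only reaches 8(W), 5(W), 6(W), all W → L
7: reaches L-position 3 → W
10: reaches L-position 4 → W
9: reaches L-position 3 → W
2: only reaches 9(W), 7(W), 5(W), all W → L
Every move from 3 reaches a W position, so the mover loses.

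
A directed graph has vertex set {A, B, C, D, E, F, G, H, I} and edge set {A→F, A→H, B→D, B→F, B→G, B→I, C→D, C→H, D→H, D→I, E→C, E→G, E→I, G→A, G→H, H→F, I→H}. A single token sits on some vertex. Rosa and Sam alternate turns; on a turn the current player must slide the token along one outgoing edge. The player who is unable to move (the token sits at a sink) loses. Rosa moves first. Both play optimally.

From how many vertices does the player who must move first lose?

4

Label each position W (a win for the player to move) or L (a loss). A position with no legal move is L; any other position is W exactly when some move reaches an L, and L when every move reaches a W.
Every edge goes from a vertex to one that appears earlier in the order F, H, I, D, A, G, C, B, E, so processing vertices in that order labels each vertex after all of its successors.
F: no outgoing edge → L
H: reaches L-position F → W
I: only reaches H(W), which is W → L
D: reaches L-position I → W
A: reaches L-position F → W
G: only reaches A(W), H(W), all W → L
C: only reaches D(W), H(W), all W → L
B: reaches L-position G → W
E: reaches L-position C → W
The L vertices are C, F, G, I; that is 4 in all.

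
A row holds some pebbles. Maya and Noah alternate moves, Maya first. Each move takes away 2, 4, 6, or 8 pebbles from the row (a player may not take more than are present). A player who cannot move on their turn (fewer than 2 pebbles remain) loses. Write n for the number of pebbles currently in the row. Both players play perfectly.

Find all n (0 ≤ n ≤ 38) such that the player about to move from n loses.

0, 1, 10, 11, 20, 21, 30, 31

Label each position W (a win for the player to move) or L (a loss). A position with no legal move is L; any other position is W exactly when some move reaches an L, and L when every move reaches a W.
n=0: no move → L
n=1: no move → L
n=2: W (go to 0, an L position)
n=3: W (go to 1, an L position)
n=4: W (go to 0, an L position)
n=5: W (go to 1, an L position)
n=6: W (go to 0, an L position)
n=7: W (go to 1, an L position)
n=8: W (go to 0, an L position)
n=9: W (go to 1, an L position)
n=10: L (options 8(W), 6(W), 4(W), 2(W) are all W)
n=11: L (options 9(W), 7(W), 5(W), 3(W) are all W)
n=12: W (go to 10, an L position)
n=13: W (go to 11, an L position)
n=14: W (go to 10, an L position)
n=15: W (go to 11, an L position)
n=16: W (go to 10, an L position)
n=17: W (go to 11, an L position)
n=18: W (go to 10, an L position)
n=19: W (go to 11, an L position)
n=20: L (options 18(W), 16(W), 14(W), 12(W) are all W)
n=21: L (options 19(W), 17(W), 15(W), 13(W) are all W)
n=22: W (go to 20, an L position)
n=23: W (go to 21, an L position)
n=24: W (go to 20, an L position)
n=25: W (go to 21, an L position)
n=26: W (go to 20, an L position)
n=27: W (go to 21, an L position)
n=28: W (go to 20, an L position)
n=29: W (go to 21, an L position)
n=30: L (options 28(W), 26(W), 24(W), 22(W) are all W)
n=31: L (options 29(W), 27(W), 25(W), 23(W) are all W)
n=32: W (go to 30, an L position)
n=33: W (go to 31, an L position)
n=34: W (go to 30, an L position)
n=35: W (go to 31, an L position)
n=36: W (go to 30, an L position)
n=37: W (go to 31, an L position)
n=38: W (go to 30, an L position)
The losing starting values of n are exactly the entries labelled L in this table (8 of them).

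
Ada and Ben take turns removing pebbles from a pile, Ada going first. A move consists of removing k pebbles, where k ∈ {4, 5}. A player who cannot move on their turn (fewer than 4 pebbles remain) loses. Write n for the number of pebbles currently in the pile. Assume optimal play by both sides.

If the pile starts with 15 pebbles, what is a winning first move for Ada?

Use the standard recursion: the mover loses at a terminal position; elsewhere, the mover wins exactly when some move hands the opponent an L position.
n=0: no move → L
n=1: no move → L
n=2: no move → L
n=3: no move → L
n=4: →0(L), so W
n=5: →1(L), so W
n=6: →2(L), so W
n=7: →3(L), so W
n=8: →3(L), so W
n=9: →5(W), 4(W) — all W, so L
n=10: →6(W), 5(W) — all W, so L
n=11: →7(W), 6(W) — all W, so L
n=12: →8(W), 7(W) — all W, so L
n=13: →9(L), so W
n=14: →10(L), so W
n=15: →11(L), so W
From 15, the L positions reachable in one move are: 11, 10. Any move reaching one of these is winning.

Remove 4, leaving 11.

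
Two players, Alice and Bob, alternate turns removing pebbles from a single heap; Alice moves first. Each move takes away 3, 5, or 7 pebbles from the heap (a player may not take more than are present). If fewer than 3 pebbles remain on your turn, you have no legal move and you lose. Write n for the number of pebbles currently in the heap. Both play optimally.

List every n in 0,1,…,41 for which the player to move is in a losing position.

Classify positions by backward induction: terminal positions (no move available) are L. From any other position, the mover wins iff some move reaches an L.
n=0: no move → L
n=1: no move → L
n=2: no move → L
n=3: W (go to 0, an L position)
n=4: W (go to 1, an L position)
n=5: W (go to 2, an L position)
n=6: W (go to 1, an L position)
n=7: W (go to 2, an L position)
n=8: W (go to 1, an L position)
n=9: W (go to 2, an L position)
n=10: L (options 7(W), 5(W), 3(W) are all W)
n=11: L (options 8(W), 6(W), 4(W) are all W)
n=12: L (options 9(W), 7(W), 5(W) are all W)
n=13: W (go to 10, an L position)
n=14: W (go to 11, an L position)
n=15: W (go to 12, an L position)
n=16: W (go to 11, an L position)
n=17: W (go to 12, an L position)
n=18: W (go to 11, an L position)
n=19: W (go to 12, an L position)
n=20: L (options 17(W), 15(W), 13(W) are all W)
n=21: L (options 18(W), 16(W), 14(W) are all W)
n=22: L (options 19(W), 17(W), 15(W) are all W)
n=23: W (go to 20, an L position)
n=24: W (go to 21, an L position)
n=25: W (go to 22, an L position)
n=26: W (go to 21, an L position)
n=27: W (go to 22, an L position)
n=28: W (go to 21, an L position)
n=29: W (go to 22, an L position)
n=30: L (options 27(W), 25(W), 23(W) are all W)
n=31: L (options 28(W), 26(W), 24(W) are all W)
n=32: L (options 29(W), 27(W), 25(W) are all W)
n=33: W (go to 30, an L position)
n=34: W (go to 31, an L position)
n=35: W (go to 32, an L position)
n=36: W (go to 31, an L position)
n=37: W (go to 32, an L position)
n=38: W (go to 31, an L position)
n=39: W (go to 32, an L position)
n=40: L (options 37(W), 35(W), 33(W) are all W)
n=41: L (options 38(W), 36(W), 34(W) are all W)
Reading off the rows marked L gives the requested list; there are 14 such values of n.

0, 1, 2, 10, 11, 12, 20, 21, 22, 30, 31, 32, 40, 41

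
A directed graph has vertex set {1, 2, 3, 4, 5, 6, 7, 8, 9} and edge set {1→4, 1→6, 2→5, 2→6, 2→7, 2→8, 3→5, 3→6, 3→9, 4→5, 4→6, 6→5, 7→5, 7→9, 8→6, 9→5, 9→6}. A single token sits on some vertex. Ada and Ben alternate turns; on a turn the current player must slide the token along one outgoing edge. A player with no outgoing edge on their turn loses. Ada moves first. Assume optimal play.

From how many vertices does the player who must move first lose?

Compute win/loss labels from the base case upward. A position with no move is L. Any other position is W if it can reach an L in one move, else L.
Every edge goes from a vertex to one that appears earlier in the order 5, 6, 9, 3, 4, 7, 8, 1, 2, so processing vertices in that order labels each vertex after all of its successors.
5: no outgoing edge → L
6: →5(L), so W
9: →5(L), so W
3: →5(L), so W
4: →5(L), so W
7: →5(L), so W
8: →6(W) only, which is W, so L
1: →4(W), 6(W) — all W, so L
2: →8(L), so W
The L vertices are 1, 5, 8; that is 3 in all.

3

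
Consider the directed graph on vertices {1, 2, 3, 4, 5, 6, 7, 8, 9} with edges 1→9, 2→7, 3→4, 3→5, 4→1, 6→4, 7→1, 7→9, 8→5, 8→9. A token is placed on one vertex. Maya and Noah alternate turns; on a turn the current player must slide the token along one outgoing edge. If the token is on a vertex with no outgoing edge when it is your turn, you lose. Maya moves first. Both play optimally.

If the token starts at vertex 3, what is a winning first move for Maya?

Compute win/loss labels from the base case upward. A position with no move is L. Any other position is W if it can reach an L in one move, else L.
Every edge goes from a vertex to one that appears earlier in the order 9, 5, 1, 4, 3, 6, 7, 8, 2, so processing vertices in that order labels each vertex after all of its successors.
9: no outgoing edge → L
5: no outgoing edge → L
1: can move to 9, which is L ⇒ W
4: the only move is to 1(W), a W ⇒ L
3: can move to 4, which is L ⇒ W
6: can move to 4, which is L ⇒ W
7: can move to 9, which is L ⇒ W
8: can move to 5, which is L ⇒ W
2: the only move is to 7(W), a W ⇒ L
From 3, the L positions reachable in one move are: 4, 5. Any move reaching one of these is winning.

Move to 4.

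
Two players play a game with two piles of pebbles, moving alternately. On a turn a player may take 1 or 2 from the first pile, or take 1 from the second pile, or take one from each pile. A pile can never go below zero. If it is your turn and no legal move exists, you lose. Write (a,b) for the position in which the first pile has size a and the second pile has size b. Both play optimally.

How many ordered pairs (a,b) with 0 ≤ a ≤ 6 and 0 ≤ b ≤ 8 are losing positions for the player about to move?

19

Compute win/loss labels from the base case upward. A position with no move is L. Any other position is W if it can reach an L in one move, else L.
Every move lowers a or b (never raises either), so fill the grid row by row in increasing a, and left to right within a row: each cell's successors are then already labelled.
      b=0  b=1  b=2  b=3  b=4  b=5  b=6  b=7  b=8
a=0:    L    W    L    W    L    W    L    W    L
a=1:    W    W    W    W    W    W    W    W    W
a=2:    W    L    W    L    W    L    W    L    W
a=3:    L    W    W    W    W    W    W    W    W
a=4:    W    W    L    W    L    W    L    W    L
a=5:    W    L    W    W    W    W    W    W    W
a=6:    L    W    W    L    W    L    W    L    W
Cells with no legal move (terminal, hence L): (0,0).
The remaining L cells, each justified by listing all of its moves:
(0,2): →(0,1)(W) only, which is W, so L
(0,4): →(0,3)(W) only, which is W, so L
(0,6): →(0,5)(W) only, which is W, so L
(0,8): →(0,7)(W) only, which is W, so L
(2,1): →(1,1)(W), (0,1)(W), (2,0)(W), (1,0)(W) — all W, so L
(2,3): →(1,3)(W), (0,3)(W), (2,2)(W), (1,2)(W) — all W, so L
(2,5): →(1,5)(W), (0,5)(W), (2,4)(W), (1,4)(W) — all W, so L
(2,7): →(1,7)(W), (0,7)(W), (2,6)(W), (1,6)(W) — all W, so L
(3,0): →(2,0)(W), (1,0)(W) — all W, so L
(4,2): →(3,2)(W), (2,2)(W), (4,1)(W), (3,1)(W) — all W, so L
(4,4): →(3,4)(W), (2,4)(W), (4,3)(W), (3,3)(W) — all W, so L
(4,6): →(3,6)(W), (2,6)(W), (4,5)(W), (3,5)(W) — all W, so L
(4,8): →(3,8)(W), (2,8)(W), (4,7)(W), (3,7)(W) — all W, so L
(5,1): →(4,1)(W), (3,1)(W), (5,0)(W), (4,0)(W) — all W, so L
(6,0): →(5,0)(W), (4,0)(W) — all W, so L
(6,3): →(5,3)(W), (4,3)(W), (6,2)(W), (5,2)(W) — all W, so L
(6,5): →(5,5)(W), (4,5)(W), (6,4)(W), (5,4)(W) — all W, so L
(6,7): →(5,7)(W), (4,7)(W), (6,6)(W), (5,6)(W) — all W, so L
Every other cell has at least one move into one of the L cells above, so it is W.
L cells per row: a=0: 5, a=1: 0, a=2: 4, a=3: 1, a=4: 4, a=5: 1, a=6: 4; total 19.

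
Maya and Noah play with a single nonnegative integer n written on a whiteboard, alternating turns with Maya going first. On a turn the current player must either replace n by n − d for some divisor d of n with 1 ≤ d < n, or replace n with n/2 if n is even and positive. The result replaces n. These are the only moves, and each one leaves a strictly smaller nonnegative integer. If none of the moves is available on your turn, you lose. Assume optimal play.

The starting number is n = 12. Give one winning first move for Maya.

Move to 9.

Build the W/L table. Terminal = L. A non-terminal position is W if it has a move to some L; otherwise it is L.
n=0: no move → L
n=1: no move → L
n=2: →1(L), so W
n=3: →2(W) only, which is W, so L
n=4: →3(L), so W
n=5: →4(W) only, which is W, so L
n=6: →3(L), so W
n=7: →6(W) only, which is W, so L
n=8: →7(L), so W
n=9: →6(W), 8(W) — all W, so L
n=10: →5(L), so W
n=11: →10(W) only, which is W, so L
n=12: →9(L), so W
From 12, the L positions reachable in one move are: 9, 11. Any move reaching one of these is winning.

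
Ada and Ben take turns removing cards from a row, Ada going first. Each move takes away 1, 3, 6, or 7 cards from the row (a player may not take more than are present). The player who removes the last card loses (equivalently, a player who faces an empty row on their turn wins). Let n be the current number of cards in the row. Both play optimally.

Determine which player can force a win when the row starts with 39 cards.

Use the standard recursion: the mover wins at a terminal position; elsewhere, the mover wins exactly when some move hands the opponent an L position.
n=0: no move; the opponent has just taken the last card and therefore loses → W
n=1: →0(W) only, which is W, so L
n=2: →1(L), so W
n=3: →2(W), 0(W) — all W, so L
n=4: →3(L), so W
n=5: →4(W), 2(W) — all W, so L
n=6: →5(L), so W
n=7: →1(L), so W
n=8: →5(L), so W
n=9: →3(L), so W
n=10: →3(L), so W
n=11: →5(L), so W
n=12: →5(L), so W
n=13: →12(W), 10(W), 7(W), 6(W) — all W, so L
n=14: →13(L), so W
n=15: →14(W), 12(W), 9(W), 8(W) — all W, so L
n=16: →15(L), so W
n=17: →16(W), 14(W), 11(W), 10(W) — all W, so L
n=18: →17(L), so W
n=19: →13(L), so W
n=20: →17(L), so W
n=21: →15(L), so W
n=22: →15(L), so W
n=23: →17(L), so W
n=24: →17(L), so W
n=25: →24(W), 22(W), 19(W), 18(W) — all W, so L
n=26: →25(L), so W
n=27: →26(W), 24(W), 21(W), 20(W) — all W, so L
n=28: →27(L), so W
n=29: →28(W), 26(W), 23(W), 22(W) — all W, so L
n=30: →29(L), so W
n=31: →25(L), so W
n=32: →29(L), so W
n=33: →27(L), so W
n=34: →27(L), so W
n=35: →29(L), so W
n=36: →29(L), so W
n=37: →36(W), 34(W), 31(W), 30(W) — all W, so L
n=38: →37(L), so W
n=39: →38(W), 36(W), 33(W), 32(W) — all W, so L
Every move from 39 reaches a W position, so the mover loses.

Ben wins.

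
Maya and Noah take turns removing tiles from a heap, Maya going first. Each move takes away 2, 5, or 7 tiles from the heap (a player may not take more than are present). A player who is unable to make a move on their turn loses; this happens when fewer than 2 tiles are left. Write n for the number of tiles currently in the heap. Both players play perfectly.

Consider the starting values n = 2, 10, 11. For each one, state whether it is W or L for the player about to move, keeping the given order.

2: W, 10: L, 11: W

Use the standard recursion: the mover loses at a terminal position; elsewhere, the mover wins exactly when some move hands the opponent an L position.
n=0: no move → L
n=1: no move → L
n=2: can move to 0, which is L ⇒ W
n=3: can move to 1, which is L ⇒ W
n=4: the only move is to 2(W), a W ⇒ L
n=5: can move to 0, which is L ⇒ W
n=6: can move to 4, which is L ⇒ W
n=7: can move to 0, which is L ⇒ W
n=8: can move to 1, which is L ⇒ W
n=9: can move to 4, which is L ⇒ W
n=10: moves to 8(W), 5(W), 3(W); every one is W ⇒ L
n=11: can move to 4, which is L ⇒ W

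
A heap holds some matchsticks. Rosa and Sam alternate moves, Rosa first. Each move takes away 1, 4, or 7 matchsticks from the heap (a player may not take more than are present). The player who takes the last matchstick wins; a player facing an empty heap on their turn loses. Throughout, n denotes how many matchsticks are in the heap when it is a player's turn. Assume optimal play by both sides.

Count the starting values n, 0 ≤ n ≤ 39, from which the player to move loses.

15

Positions with no move are L. A position that does have a move is losing for the player to move precisely when every available move leads to a winning position for the opponent. Fill in the labels:
n=0: no move → L
n=1: can move to 0, which is L ⇒ W
n=2: the only move is to 1(W), a W ⇒ L
n=3: can move to 2, which is L ⇒ W
n=4: can move to 0, which is L ⇒ W
n=5: moves to 4(W), 1(W); every one is W ⇒ L
n=6: can move to 5, which is L ⇒ W
n=7: can move to 0, which is L ⇒ W
n=8: moves to 7(W), 4(W), 1(W); every one is W ⇒ L
n=9: can move to 8, which is L ⇒ W
n=10: moves to 9(W), 6(W), 3(W); every one is W ⇒ L
n=11: can move to 10, which is L ⇒ W
n=12: can move to 8, which is L ⇒ W
n=13: moves to 12(W), 9(W), 6(W); every one is W ⇒ L
n=14: can move to 13, which is L ⇒ W
n=15: can move to 8, which is L ⇒ W
n=16: moves to 15(W), 12(W), 9(W); every one is W ⇒ L
n=17: can move to 16, which is L ⇒ W
n=18: moves to 17(W), 14(W), 11(W); every one is W ⇒ L
n=19: can move to 18, which is L ⇒ W
n=20: can move to 16, which is L ⇒ W
n=21: moves to 20(W), 17(W), 14(W); every one is W ⇒ L
n=22: can move to 21, which is L ⇒ W
n=23: can move to 16, which is L ⇒ W
n=24: moves to 23(W), 20(W), 17(W); every one is W ⇒ L
n=25: can move to 24, which is L ⇒ W
n=26: moves to 25(W), 22(W), 19(W); every one is W ⇒ L
n=27: can move to 26, which is L ⇒ W
n=28: can move to 24, which is L ⇒ W
n=29: moves to 28(W), 25(W), 22(W); every one is W ⇒ L
n=30: can move to 29, which is L ⇒ W
n=31: can move to 24, which is L ⇒ W
n=32: moves to 31(W), 28(W), 25(W); every one is W ⇒ L
n=33: can move to 32, which is L ⇒ W
n=34: moves to 33(W), 30(W), 27(W); every one is W ⇒ L
n=35: can move to 34, which is L ⇒ W
n=36: can move to 32, which is L ⇒ W
n=37: moves to 36(W), 33(W), 30(W); every one is W ⇒ L
n=38: can move to 37, which is L ⇒ W
n=39: can move to 32, which is L ⇒ W
L entries with 0 ≤ n ≤ 39: n = 0, 2, 5, 8, 10, 13, 16, 18, 21, 24, 26, 29, 32, 34, 37; that makes 15.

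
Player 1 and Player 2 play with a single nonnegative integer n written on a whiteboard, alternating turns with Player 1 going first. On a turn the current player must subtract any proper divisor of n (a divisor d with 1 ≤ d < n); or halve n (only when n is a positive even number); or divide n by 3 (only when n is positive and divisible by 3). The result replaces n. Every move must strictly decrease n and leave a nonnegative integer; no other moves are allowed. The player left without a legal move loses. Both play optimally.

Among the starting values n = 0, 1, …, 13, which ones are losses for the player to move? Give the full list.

0, 1, 4, 7, 9, 11, 13

Positions with no move are L. A position that does have a move is losing for the player to move precisely when every available move leads to a winning position for the opponent. Fill in the labels:
n=0: no move → L
n=1: no move → L
n=2: →1(L), so W
n=3: →1(L), so W
n=4: →2(W), 3(W) — all W, so L
n=5: →4(L), so W
n=6: →4(L), so W
n=7: →6(W) only, which is W, so L
n=8: →4(L), so W
n=9: →3(W), 6(W), 8(W) — all W, so L
n=10: →9(L), so W
n=11: →10(W) only, which is W, so L
n=12: →4(L), so W
n=13: →12(W) only, which is W, so L
Reading off the rows marked L gives the requested list; there are 7 such values of n.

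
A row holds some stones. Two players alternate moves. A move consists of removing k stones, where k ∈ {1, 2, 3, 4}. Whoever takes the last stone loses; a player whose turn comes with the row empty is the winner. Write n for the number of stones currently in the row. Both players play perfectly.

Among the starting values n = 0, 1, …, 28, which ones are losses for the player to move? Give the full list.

Compute win/loss labels from the base case upward. A position with no move is W. Any other position is W if it can reach an L in one move, else L.
n=0: no move; the opponent has just taken the last stone and therefore loses → W
n=1: →0(W) only, which is W, so L
n=2: →1(L), so W
n=3: →1(L), so W
n=4: →1(L), so W
n=5: →1(L), so W
n=6: →5(W), 4(W), 3(W), 2(W) — all W, so L
n=7: →6(L), so W
n=8: →6(L), so W
n=9: →6(L), so W
n=10: →6(L), so W
n=11: →10(W), 9(W), 8(W), 7(W) — all W, so L
n=12: →11(L), so W
n=13: →11(L), so W
n=14: →11(L), so W
n=15: →11(L), so W
n=16: →15(W), 14(W), 13(W), 12(W) — all W, so L
n=17: →16(L), so W
n=18: →16(L), so W
n=19: →16(L), so W
n=20: →16(L), so W
n=21: →20(W), 19(W), 18(W), 17(W) — all W, so L
n=22: →21(L), so W
n=23: →21(L), so W
n=24: →21(L), so W
n=25: →21(L), so W
n=26: →25(W), 24(W), 23(W), 22(W) — all W, so L
n=27: →26(L), so W
n=28: →26(L), so W
Reading off the rows marked L gives the requested list; there are 6 such values of n.

1, 6, 11, 16, 21, 26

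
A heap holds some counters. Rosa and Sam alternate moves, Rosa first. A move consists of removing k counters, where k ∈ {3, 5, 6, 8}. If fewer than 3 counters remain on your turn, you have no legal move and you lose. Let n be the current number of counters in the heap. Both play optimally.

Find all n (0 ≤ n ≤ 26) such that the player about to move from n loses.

Label each position W (a win for the player to move) or L (a loss). A position with no legal move is L; any other position is W exactly when some move reaches an L, and L when every move reaches a W.
n=0: no move → L
n=1: no move → L
n=2: no move → L
n=3: reaches L-position 0 → W
n=4: reaches L-position 1 → W
n=5: reaches L-position 2 → W
n=6: reaches L-position 1 → W
n=7: reaches L-position 2 → W
n=8: reaches L-position 2 → W
n=9: reaches L-position 1 → W
n=10: reaches L-position 2 → W
n=11: only reaches 8(W), 6(W), 5(W), 3(W), all W → L
n=12: only reaches 9(W), 7(W), 6(W), 4(W), all W → L
n=13: only reaches 10(W), 8(W), 7(W), 5(W), all W → L
n=14: reaches L-position 11 → W
n=15: reaches L-position 12 → W
n=16: reaches L-position 13 → W
n=17: reaches L-position 12 → W
n=18: reaches L-position 13 → W
n=19: reaches L-position 13 → W
n=20: reaches L-position 12 → W
n=21: reaches L-position 13 → W
n=22: only reaches 19(W), 17(W), 16(W), 14(W), all W → L
n=23: only reaches 20(W), 18(W), 17(W), 15(W), all W → L
n=24: only reaches 21(W), 19(W), 18(W), 16(W), all W → L
n=25: reaches L-position 22 → W
n=26: reaches L-position 23 → W
The losing starting values of n are exactly the entries labelled L in this table (9 of them).

0, 1, 2, 11, 12, 13, 22, 23, 24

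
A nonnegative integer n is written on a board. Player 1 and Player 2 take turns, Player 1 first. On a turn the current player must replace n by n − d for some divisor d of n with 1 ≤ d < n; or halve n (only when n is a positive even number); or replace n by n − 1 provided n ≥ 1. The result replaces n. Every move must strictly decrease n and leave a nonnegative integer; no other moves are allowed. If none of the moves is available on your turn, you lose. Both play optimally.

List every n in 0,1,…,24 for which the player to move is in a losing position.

0, 2, 5, 7, 9, 11, 13, 15, 17, 19, 21, 23

Work bottom-up. With no move the player to move loses. Otherwise the position is W if at least one move leads to an L position for the opponent, and L if every move leads to a W.
n=0: no move → L
n=1: can move to 0, which is L ⇒ W
n=2: the only move is to 1(W), a W ⇒ L
n=3: can move to 2, which is L ⇒ W
n=4: can move to 2, which is L ⇒ W
n=5: the only move is to 4(W), a W ⇒ L
n=6: can move to 5, which is L ⇒ W
n=7: the only move is to 6(W), a W ⇒ L
n=8: can move to 7, which is L ⇒ W
n=9: moves to 6(W), 8(W); every one is W ⇒ L
n=10: can move to 5, which is L ⇒ W
n=11: the only move is to 10(W), a W ⇒ L
n=12: can move to 9, which is L ⇒ W
n=13: the only move is to 12(W), a W ⇒ L
n=14: can move to 7, which is L ⇒ W
n=15: moves to 10(W), 12(W), 14(W); every one is W ⇒ L
n=16: can move to 15, which is L ⇒ W
n=17: the only move is to 16(W), a W ⇒ L
n=18: can move to 9, which is L ⇒ W
n=19: the only move is to 18(W), a W ⇒ L
n=20: can move to 15, which is L ⇒ W
n=21: moves to 14(W), 18(W), 20(W); every one is W ⇒ L
n=22: can move to 11, which is L ⇒ W
n=23: the only move is to 22(W), a W ⇒ L
n=24: can move to 21, which is L ⇒ W
Reading off the rows marked L gives the requested list; there are 12 such values of n.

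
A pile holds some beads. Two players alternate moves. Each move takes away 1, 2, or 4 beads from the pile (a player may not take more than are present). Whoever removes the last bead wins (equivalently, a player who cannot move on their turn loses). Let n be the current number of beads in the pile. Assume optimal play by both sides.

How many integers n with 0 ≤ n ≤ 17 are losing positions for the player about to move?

6

Positions with no move are L. A position that does have a move is losing for the player to move precisely when every available move leads to a winning position for the opponent. Fill in the labels:
n=0: no move → L
n=1: reaches L-position 0 → W
n=2: reaches L-position 0 → W
n=3: only reaches 2(W), 1(W), all W → L
n=4: reaches L-position 3 → W
n=5: reaches L-position 3 → W
n=6: only reaches 5(W), 4(W), 2(W), all W → L
n=7: reaches L-position 6 → W
n=8: reaches L-position 6 → W
n=9: only reaches 8(W), 7(W), 5(W), all W → L
n=10: reaches L-position 9 → W
n=11: reaches L-position 9 → W
n=12: only reaches 11(W), 10(W), 8(W), all W → L
n=13: reaches L-position 12 → W
n=14: reaches L-position 12 → W
n=15: only reaches 14(W), 13(W), 11(W), all W → L
n=16: reaches L-position 15 → W
n=17: reaches L-position 15 → W
L entries with 0 ≤ n ≤ 17: n = 0, 3, 6, 9, 12, 15; that makes 6.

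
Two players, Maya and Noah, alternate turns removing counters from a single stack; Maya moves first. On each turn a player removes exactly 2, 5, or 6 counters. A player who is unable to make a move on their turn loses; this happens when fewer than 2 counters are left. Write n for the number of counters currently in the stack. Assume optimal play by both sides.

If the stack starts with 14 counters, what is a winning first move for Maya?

Use the standard recursion: the mover loses at a terminal position; elsewhere, the mover wins exactly when some move hands the opponent an L position.
n=0: no move → L
n=1: no move → L
n=2: reaches L-position 0 → W
n=3: reaches L-position 1 → W
n=4: only reaches 2(W), which is W → L
n=5: reaches L-position 0 → W
n=6: reaches L-position 4 → W
n=7: reaches L-position 1 → W
n=8: only reaches 6(W), 3(W), 2(W), all W → L
n=9: reaches L-position 4 → W
n=10: reaches L-position 8 → W
n=11: only reaches 9(W), 6(W), 5(W), all W → L
n=12: only reaches 10(W), 7(W), 6(W), all W → L
n=13: reaches L-position 11 → W
n=14: reaches L-position 12 → W
From 14, the L positions reachable in one move are: 12, 8. Any move reaching one of these is winning.

Remove 2, leaving 12.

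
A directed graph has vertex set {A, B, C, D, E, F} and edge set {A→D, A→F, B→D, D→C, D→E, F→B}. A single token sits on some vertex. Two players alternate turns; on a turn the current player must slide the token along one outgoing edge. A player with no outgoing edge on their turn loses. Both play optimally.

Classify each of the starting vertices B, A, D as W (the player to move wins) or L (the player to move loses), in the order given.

Label each position W (a win for the player to move) or L (a loss). A position with no legal move is L; any other position is W exactly when some move reaches an L, and L when every move reaches a W.
Every edge goes from a vertex to one that appears earlier in the order E, C, D, B, F, A, so processing vertices in that order labels each vertex after all of its successors.
E: no outgoing edge → L
C: no outgoing edge → L
D: reaches L-position C → W
B: only reaches D(W), which is W → L
F: reaches L-position B → W
A: only reaches F(W), D(W), all W → L

B: L, A: L, D: W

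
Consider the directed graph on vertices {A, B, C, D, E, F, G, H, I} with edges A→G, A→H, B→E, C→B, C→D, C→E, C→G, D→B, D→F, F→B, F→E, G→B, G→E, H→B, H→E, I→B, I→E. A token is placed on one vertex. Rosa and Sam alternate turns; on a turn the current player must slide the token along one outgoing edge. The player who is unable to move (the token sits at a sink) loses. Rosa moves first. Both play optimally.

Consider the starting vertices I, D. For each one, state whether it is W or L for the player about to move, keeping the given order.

Use the standard recursion: the mover loses at a terminal position; elsewhere, the mover wins exactly when some move hands the opponent an L position.
Every edge goes from a vertex to one that appears earlier in the order E, B, F, D, H, G, A, C, I, so processing vertices in that order labels each vertex after all of its successors.
E: no outgoing edge → L
B: →E(L), so W
F: →E(L), so W
D: →F(W), B(W) — all W, so L
H: →E(L), so W
G: →E(L), so W
A: →G(W), H(W) — all W, so L
C: →D(L), so W
I: →E(L), so W

I: W, D: L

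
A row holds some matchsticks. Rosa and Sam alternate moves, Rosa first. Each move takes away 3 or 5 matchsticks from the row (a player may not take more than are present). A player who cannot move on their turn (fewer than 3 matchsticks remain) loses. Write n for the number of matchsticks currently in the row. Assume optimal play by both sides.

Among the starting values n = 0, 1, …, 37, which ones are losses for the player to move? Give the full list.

0, 1, 2, 8, 9, 10, 16, 17, 18, 24, 25, 26, 32, 33, 34

Build the W/L table. Terminal = L. A non-terminal position is W if it has a move to some L; otherwise it is L.
n=0: no move → L
n=1: no move → L
n=2: no move → L
n=3: →0(L), so W
n=4: →1(L), so W
n=5: →2(L), so W
n=6: →1(L), so W
n=7: →2(L), so W
n=8: →5(W), 3(W) — all W, so L
n=9: →6(W), 4(W) — all W, so L
n=10: →7(W), 5(W) — all W, so L
n=11: →8(L), so W
n=12: →9(L), so W
n=13: →10(L), so W
n=14: →9(L), so W
n=15: →10(L), so W
n=16: →13(W), 11(W) — all W, so L
n=17: →14(W), 12(W) — all W, so L
n=18: →15(W), 13(W) — all W, so L
n=19: →16(L), so W
n=20: →17(L), so W
n=21: →18(L), so W
n=22: →17(L), so W
n=23: →18(L), so W
n=24: →21(W), 19(W) — all W, so L
n=25: →22(W), 20(W) — all W, so L
n=26: →23(W), 21(W) — all W, so L
n=27: →24(L), so W
n=28: →25(L), so W
n=29: →26(L), so W
n=30: →25(L), so W
n=31: →26(L), so W
n=32: →29(W), 27(W) — all W, so L
n=33: →30(W), 28(W) — all W, so L
n=34: →31(W), 29(W) — all W, so L
n=35: →32(L), so W
n=36: →33(L), so W
n=37: →34(L), so W
The losing starting values of n are exactly the entries labelled L in this table (15 of them).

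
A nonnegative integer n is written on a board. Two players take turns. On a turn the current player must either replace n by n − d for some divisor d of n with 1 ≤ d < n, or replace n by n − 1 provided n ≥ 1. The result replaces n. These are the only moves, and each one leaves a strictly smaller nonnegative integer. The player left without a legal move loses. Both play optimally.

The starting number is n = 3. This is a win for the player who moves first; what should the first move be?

Move to 2.

Positions with no move are L. A position that does have a move is losing for the player to move precisely when every available move leads to a winning position for the opponent. Fill in the labels:
n=0: no move → L
n=1: can move to 0, which is L ⇒ W
n=2: the only move is to 1(W), a W ⇒ L
n=3: can move to 2, which is L ⇒ W
From 3, the L positions reachable in one move are: 2.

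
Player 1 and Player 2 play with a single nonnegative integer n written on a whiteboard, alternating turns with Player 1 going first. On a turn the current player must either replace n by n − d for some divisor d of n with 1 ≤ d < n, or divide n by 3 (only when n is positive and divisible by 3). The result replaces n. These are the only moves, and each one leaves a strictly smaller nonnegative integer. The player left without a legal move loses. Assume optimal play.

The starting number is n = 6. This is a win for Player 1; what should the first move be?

Use the standard recursion: the mover loses at a terminal position; elsewhere, the mover wins exactly when some move hands the opponent an L position.
n=0: no move → L
n=1: no move → L
n=2: can move to 1, which is L ⇒ W
n=3: can move to 1, which is L ⇒ W
n=4: moves to 2(W), 3(W); every one is W ⇒ L
n=5: can move to 4, which is L ⇒ W
n=6: can move to 4, which is L ⇒ W
From 6, the L positions reachable in one move are: 4.

Move to 4.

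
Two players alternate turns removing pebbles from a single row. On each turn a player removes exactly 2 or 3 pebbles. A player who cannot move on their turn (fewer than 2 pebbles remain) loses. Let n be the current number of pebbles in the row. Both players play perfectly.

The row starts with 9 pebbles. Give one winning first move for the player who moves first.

Positions with no move are L. A position that does have a move is losing for the player to move precisely when every available move leads to a winning position for the opponent. Fill in the labels:
n=0: no move → L
n=1: no move → L
n=2: reaches L-position 0 → W
n=3: reaches L-position 1 → W
n=4: reaches L-position 1 → W
n=5: only reaches 3(W), 2(W), all W → L
n=6: only reaches 4(W), 3(W), all W → L
n=7: reaches L-position 5 → W
n=8: reaches L-position 6 → W
n=9: reaches L-position 6 → W
From 9, the L positions reachable in one move are: 6.

Remove 3, leaving 6.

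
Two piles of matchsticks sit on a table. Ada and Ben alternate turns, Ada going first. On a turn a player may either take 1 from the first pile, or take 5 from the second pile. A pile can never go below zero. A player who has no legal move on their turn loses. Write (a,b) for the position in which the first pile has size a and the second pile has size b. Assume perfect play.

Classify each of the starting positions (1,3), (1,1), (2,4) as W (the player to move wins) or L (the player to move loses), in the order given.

Classify positions by backward induction: terminal positions (no move available) are L. From any other position, the mover wins iff some move reaches an L.
No move ever increases a pile, so every position that can arise here has a ≤ 2 and b ≤ 4; it is enough to label the cells with 0 ≤ a ≤ 2 and 0 ≤ b ≤ 4.
Every move lowers a or b (never raises either), so fill the grid row by row in increasing a, and left to right within a row: each cell's successors are then already labelled.
      b=0  b=1  b=2  b=3  b=4
a=0:    L    L    L    L    L
a=1:    W    W    W    W    W
a=2:    L    L    L    L    L
Cells with no legal move (terminal, hence L): (0,0), (0,1), (0,2), (0,3), (0,4).
The remaining L cells, each justified by listing all of its moves:
(2,0): the only move is to (1,0)(W), a W ⇒ L
(2,1): the only move is to (1,1)(W), a W ⇒ L
(2,2): the only move is to (1,2)(W), a W ⇒ L
(2,3): the only move is to (1,3)(W), a W ⇒ L
(2,4): the only move is to (1,4)(W), a W ⇒ L
Every other cell has at least one move into one of the L cells above, so it is W.
(1,3): the move to (0,3) reaches an L cell, so W
(1,1): the move to (0,1) reaches an L cell, so W
(2,4): one of the L cells justified above, so L

(1,3): W, (1,1): W, (2,4): L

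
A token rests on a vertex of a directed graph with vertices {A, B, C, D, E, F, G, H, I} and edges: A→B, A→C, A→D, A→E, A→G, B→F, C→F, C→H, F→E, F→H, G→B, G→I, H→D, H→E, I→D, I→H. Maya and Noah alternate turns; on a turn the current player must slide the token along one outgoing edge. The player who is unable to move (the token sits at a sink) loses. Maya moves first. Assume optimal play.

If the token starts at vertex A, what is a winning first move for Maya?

Move to C.

Classify positions by backward induction: terminal positions (no move available) are L. From any other position, the mover wins iff some move reaches an L.
Every edge goes from a vertex to one that appears earlier in the order E, D, H, I, F, B, G, C, A, so processing vertices in that order labels each vertex after all of its successors.
E: no outgoing edge → L
D: no outgoing edge → L
H: →D(L), so W
I: →D(L), so W
F: →E(L), so W
B: →F(W) only, which is W, so L
G: →B(L), so W
C: →F(W), H(W) — all W, so L
A: →C(L), so W
From A, the L positions reachable in one move are: C, B, D, E. Any move reaching one of these is winning.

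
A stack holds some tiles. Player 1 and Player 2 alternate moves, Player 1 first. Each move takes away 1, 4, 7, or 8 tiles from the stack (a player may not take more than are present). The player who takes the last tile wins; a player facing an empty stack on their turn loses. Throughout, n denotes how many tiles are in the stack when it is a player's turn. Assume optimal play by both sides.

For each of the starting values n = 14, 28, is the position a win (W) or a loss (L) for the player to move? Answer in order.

Label each position W (a win for the player to move) or L (a loss). A position with no legal move is L; any other position is W exactly when some move reaches an L, and L when every move reaches a W.
n=0: no move → L
n=1: can move to 0, which is L ⇒ W
n=2: the only move is to 1(W), a W ⇒ L
n=3: can move to 2, which is L ⇒ W
n=4: can move to 0, which is L ⇒ W
n=5: moves to 4(W), 1(W); every one is W ⇒ L
n=6: can move to 5, which is L ⇒ W
n=7: can move to 0, which is L ⇒ W
n=8: can move to 0, which is L ⇒ W
n=9: can move to 5, which is L ⇒ W
n=10: can move to 2, which is L ⇒ W
n=11: moves to 10(W), 7(W), 4(W), 3(W); every one is W ⇒ L
n=12: can move to 11, which is L ⇒ W
n=13: can move to 5, which is L ⇒ W
n=14: moves to 13(W), 10(W), 7(W), 6(W); every one is W ⇒ L
n=15: can move to 14, which is L ⇒ W
n=16: moves to 15(W), 12(W), 9(W), 8(W); every one is W ⇒ L
n=17: can move to 16, which is L ⇒ W
n=18: can move to 14, which is L ⇒ W
n=19: can move to 11, which is L ⇒ W
n=20: can move to 16, which is L ⇒ W
n=21: can move to 14, which is L ⇒ W
n=22: can move to 14, which is L ⇒ W
n=23: can move to 16, which is L ⇒ W
n=24: can move to 16, which is L ⇒ W
n=25: moves to 24(W), 21(W), 18(W), 17(W); every one is W ⇒ L
n=26: can move to 25, which is L ⇒ W
n=27: moves to 26(W), 23(W), 20(W), 19(W); every one is W ⇒ L
n=28: can move to 27, which is L ⇒ W

14: L, 28: W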